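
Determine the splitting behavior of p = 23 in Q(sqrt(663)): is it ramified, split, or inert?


K = Q(sqrt(663)). Since d mod 4 = 3, disc(K) = 2652.
Check p | disc: 2652 mod 23 = 7.
p does not divide disc. Compute Legendre symbol (d/p):
19^((23-1)/2) mod 23 = -1
(d/p) = -1, so p is inert: (p) stays prime with e=1, f=2, g=1.
Therefore p is inert.

inert


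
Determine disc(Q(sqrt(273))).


For K = Q(sqrt(d)) with d squarefree: disc(K) = d if d = 1 mod 4, and disc(K) = 4d if d = 2 or 3 mod 4.
Here d = 273, and d mod 4 = 1.
d = 1 mod 4 (O_K = Z[(1+sqrt(d))/2]), so disc(K) = d = 273

273


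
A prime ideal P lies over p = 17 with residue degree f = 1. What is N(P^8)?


N(P^a) = p^(a*f)
= 17^(8*1)
= 17^8
= 6975757441

6975757441


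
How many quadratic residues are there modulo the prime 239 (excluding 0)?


For prime p, the number of non-zero quadratic residues is (p-1)/2.
= (239-1)/2
= 119

119


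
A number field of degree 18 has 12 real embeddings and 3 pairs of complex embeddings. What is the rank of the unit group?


By Dirichlet's unit theorem:
rank = r1 + r2 - 1
= 12 + 3 - 1
= 14

14


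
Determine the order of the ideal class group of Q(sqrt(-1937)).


K = Q(sqrt(-1937)). d mod 4 = 3, so D = disc(K) = 4d = -7748
h(K) equals the number of primitive reduced positive-definite forms (a, b, c) = a*x^2 + b*x*y + c*y^2 with b^2 - 4ac = D,
where reduced means |b| <= a <= c, with b >= 0 whenever |b| = a or a = c, and primitive means gcd(a, b, c) = 1.
Reduced forces 3a^2 <= |D| = 7748, so 1 <= a <= 50; b must have the parity of D, and c = (b^2 - D)/(4a) must be an integer >= a.
Enumerate a = 1..50, b in [-a, a]:
  a=1: (1, 0, 1937)  [1]
  a=2: (2, 2, 969)  [1]
  a=3: (3, -2, 646), (3, 2, 646)  [2]
  a=4..5: none
  a=6: (6, -2, 323), (6, 2, 323)  [2]
  a=7: (7, -6, 278), (7, 6, 278)  [2]
  a=8: none
  a=9: (9, -8, 217), (9, 8, 217)  [2]
  a=10..12: none
  a=13: (13, 0, 149)  [1]
  a=14: (14, -6, 139), (14, 6, 139)  [2]
  a=15..16: none
  a=17: (17, -2, 114), (17, 2, 114)  [2]
  a=18: (18, -10, 109), (18, 10, 109)  [2]
  a=19: (19, -2, 102), (19, 2, 102)  [2]
  a=20: none
  a=21: (21, -20, 97), (21, -8, 93), (21, 8, 93), (21, 20, 97)  [4]
  a=22: none
  a=23: (23, -16, 87), (23, 16, 87)  [2]
  a=24..25: none
  a=26: (26, 26, 81)  [1]
  a=27: (27, -26, 78), (27, 26, 78)  [2]
  a=28: none
  a=29: (29, -16, 69), (29, 16, 69)  [2]
  a=30: none
  a=31: (31, -8, 63), (31, 8, 63)  [2]
  a=32..33: none
  a=34: (34, -2, 57), (34, 2, 57)  [2]
  a=35..37: none
  a=38: (38, -2, 51), (38, 2, 51)  [2]
  a=39: (39, -26, 54), (39, 26, 54)  [2]
  a=40: none
  a=41: (41, -40, 57), (41, 40, 57)  [2]
  a=42: (42, -34, 53), (42, -22, 49), (42, 22, 49), (42, 34, 53)  [4]
  a=43: (43, -32, 51), (43, 32, 51)  [2]
  a=44..45: none
  a=46: (46, -30, 47), (46, 30, 47)  [2]
  a=47..50: none
Total reduced forms: 1 + 1 + 2 + 2 + 2 + 2 + 1 + 2 + 2 + 2 + 2 + 4 + 2 + 1 + 2 + 2 + 2 + 2 + 2 + 2 + 2 + 4 + 2 + 2 = 48
h = 48

48


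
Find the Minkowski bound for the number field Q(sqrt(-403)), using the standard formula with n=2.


d = -403, d mod 4 = 1, so disc(K) = d = -403; |disc(K)| = 403
Imaginary quadratic field, so n = 2, s = r2 = 1, r1 = 0
M = (n!/n^n) * (4/pi)^s * sqrt(|disc(K)|) = (2!/2^2) * (4/pi)^1 * sqrt(403)
= 0.5 * 1.273240 * 20.074860
= 12.7801

12.7801


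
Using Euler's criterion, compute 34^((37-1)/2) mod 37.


p = 37 is prime and the exponent is (p-1)/2 = 18, so by Euler's criterion 34^18 = (34/37) = +1 or -1 mod 37.
Compute by square-and-multiply:
  18 = 16 + 2 (binary 10010)
  Repeated squaring mod 37: 34^1 = 34, 34^2 = 9, 34^4 = 7, 34^8 = 12, 34^16 = 33
  34^18 = 34^16 * 34^2 = 33 * 9 mod 37
    33 * 9 = 297 = 1 mod 37
  34^18 = 1 mod 37
Result 1: 34 is a quadratic residue mod 37.
34^18 mod 37 = 1

1


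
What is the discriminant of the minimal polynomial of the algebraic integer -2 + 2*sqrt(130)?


The element -2 + 2*sqrt(130) has minimal polynomial:
x^2 + 4*x - 516
Discriminant = (4)^2 - 4*(-516)
= 16 + 2064
= 2080

2080


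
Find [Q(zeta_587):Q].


The degree equals Euler's totient phi(587).
587 = 587
phi(587) = 586

586


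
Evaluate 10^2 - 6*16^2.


x^2 - d*y^2
= 10^2 - 6*16^2
= 100 - 1536
= -1436

-1436


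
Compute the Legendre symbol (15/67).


p = 67 is prime, so compute (15/67) with the reciprocity algorithm (Jacobi-symbol steps: pull out 2s via (2/n), flip via reciprocity, reduce):
  reciprocity: (15/67) -> -(67/15)
  reduce: (7/15)
  reciprocity: (7/15) -> -(15/7)
  reduce: (1/7)
  (1/7) = 1
Product of signs = 1
(15/67) = 1

1


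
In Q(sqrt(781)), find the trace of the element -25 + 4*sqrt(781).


Tr(a + b*sqrt(d)) = (a + b*sqrt(d)) + (a - b*sqrt(d)) = 2a
= 2 * (-25)
= -50

-50


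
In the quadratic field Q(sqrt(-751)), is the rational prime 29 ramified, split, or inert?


K = Q(sqrt(-751)). Since d mod 4 = 1, disc(K) = -751.
Check p | disc: -751 mod 29 = 3.
p does not divide disc. Compute Legendre symbol (d/p):
3^((29-1)/2) mod 29 = -1
(d/p) = -1, so p is inert: (p) stays prime with e=1, f=2, g=1.
Therefore p is inert.

inert


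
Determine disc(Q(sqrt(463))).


For K = Q(sqrt(d)) with d squarefree: disc(K) = d if d = 1 mod 4, and disc(K) = 4d if d = 2 or 3 mod 4.
Here d = 463, and d mod 4 = 3.
d = 3 mod 4, not 1 (O_K = Z[sqrt(d)]), so disc(K) = 4d = 4 * (463) = 1852

1852


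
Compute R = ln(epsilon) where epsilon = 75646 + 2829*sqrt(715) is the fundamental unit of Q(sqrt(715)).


epsilon = 75646 + 2829*sqrt(715)
= 151292.0000
R = ln(151292.0000)
= 11.9270

11.9270


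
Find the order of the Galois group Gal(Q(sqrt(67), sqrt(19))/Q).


The 2 square roots of distinct primes are multiplicatively independent over Q,
so [K:Q] = 2^2 and Gal(K/Q) is isomorphic to (Z/2Z)^2.
|Gal| = 2^2 = 4

4


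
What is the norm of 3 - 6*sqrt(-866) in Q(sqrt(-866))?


N(a + b*sqrt(d)) = a^2 - d*b^2
= (3)^2 - (-866)*(-6)^2
= 9 + 31176
= 31185

31185


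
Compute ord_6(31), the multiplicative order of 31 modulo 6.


We want ord_6(31), the smallest k >= 1 with 31^k = 1 mod 6.
n = 6 = 2 * 3, phi(6) = 2; the order divides phi(n).
Divisors of 2: 1, 2
Repeated squaring mod 6: 31^1 = 1, 31^2 = 1
Test divisors in increasing order:
  k=1: 31^1 = 1 mod 6  <- first divisor giving 1
Order = 1

1


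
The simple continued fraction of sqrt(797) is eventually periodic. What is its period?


Run the CF algorithm for sqrt(797).
a_0 = floor(sqrt(797)) = 28; set m_0=0, q_0=1.
Recurrence: m' = q*a - m,  q' = (d - m'^2)/q,  a' = floor((a_0 + m')/q').
  step 1: m=28, q=13, a=4
  step 2: m=24, q=17, a=3
  step 3: m=27, q=4, a=13
  step 4: m=25, q=43, a=1
  step 5: m=18, q=11, a=4
  step 6: m=26, q=11, a=4
  step 7: m=18, q=43, a=1
  step 8: m=25, q=4, a=13
  step 9: m=27, q=17, a=3
  step 10: m=24, q=13, a=4
  step 11: m=28, q=1, a=56
a_11 = 2*a_0 = 56, so the period closes here.
sqrt(797) = [28; 4, 3, 13, 1, 4, 4, 1, 13, 3, 4, 56]
Period length = 11

11


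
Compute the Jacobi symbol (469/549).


Compute (469/549) via quadratic reciprocity:
  reciprocity: (469/549) -> +(549/469)
  reduce: (80/469)
  pull out 2: (2/469) = -1  (since 469 mod 8 = 5)
  pull out 2: (2/469) = -1  (since 469 mod 8 = 5)
  pull out 2: (2/469) = -1  (since 469 mod 8 = 5)
  pull out 2: (2/469) = -1  (since 469 mod 8 = 5)
  reciprocity: (5/469) -> +(469/5)
  reduce: (4/5)
  pull out 2: (2/5) = -1  (since 5 mod 8 = 5)
  pull out 2: (2/5) = -1  (since 5 mod 8 = 5)
  (1/5) = 1
Product of signs = 1

1


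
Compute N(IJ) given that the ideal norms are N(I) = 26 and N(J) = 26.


N(IJ) = N(I) * N(J)
= 26 * 26
= 676

676


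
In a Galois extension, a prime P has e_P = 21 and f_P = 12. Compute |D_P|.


|D_P| = e * f
= 21 * 12
= 252

252


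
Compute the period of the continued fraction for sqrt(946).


Run the CF algorithm for sqrt(946).
a_0 = floor(sqrt(946)) = 30; set m_0=0, q_0=1.
Recurrence: m' = q*a - m,  q' = (d - m'^2)/q,  a' = floor((a_0 + m')/q').
  step 1: m=30, q=46, a=1
  step 2: m=16, q=15, a=3
  step 3: m=29, q=7, a=8
  step 4: m=27, q=31, a=1
  step 5: m=4, q=30, a=1
  step 6: m=26, q=9, a=6
  step 7: m=28, q=18, a=3
  step 8: m=26, q=15, a=3
  step 9: m=19, q=39, a=1
  step 10: m=20, q=14, a=3
  step 11: m=22, q=33, a=1
  step 12: m=11, q=25, a=1
  step 13: m=14, q=30, a=1
  step 14: m=16, q=23, a=2
  step 15: m=30, q=2, a=30
  step 16: m=30, q=23, a=2
  step 17: m=16, q=30, a=1
  step 18: m=14, q=25, a=1
  step 19: m=11, q=33, a=1
  step 20: m=22, q=14, a=3
  step 21: m=20, q=39, a=1
  step 22: m=19, q=15, a=3
  step 23: m=26, q=18, a=3
  step 24: m=28, q=9, a=6
  step 25: m=26, q=30, a=1
  step 26: m=4, q=31, a=1
  step 27: m=27, q=7, a=8
  step 28: m=29, q=15, a=3
  step 29: m=16, q=46, a=1
  step 30: m=30, q=1, a=60
a_30 = 2*a_0 = 60, so the period closes here.
sqrt(946) = [30; 1, 3, 8, 1, 1, 6, 3, 3, 1, 3, 1, 1, 1, 2, 30, 2, 1, 1, 1, 3, 1, 3, 3, 6, 1, 1, 8, 3, 1, 60]
Period length = 30

30


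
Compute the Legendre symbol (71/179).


p = 179 is prime, so compute (71/179) with the reciprocity algorithm (Jacobi-symbol steps: pull out 2s via (2/n), flip via reciprocity, reduce):
  reciprocity: (71/179) -> -(179/71)
  reduce: (37/71)
  reciprocity: (37/71) -> +(71/37)
  reduce: (34/37)
  pull out 2: (2/37) = -1  (since 37 mod 8 = 5)
  reciprocity: (17/37) -> +(37/17)
  reduce: (3/17)
  reciprocity: (3/17) -> +(17/3)
  reduce: (2/3)
  pull out 2: (2/3) = -1  (since 3 mod 8 = 3)
  (1/3) = 1
Product of signs = -1
(71/179) = -1

-1


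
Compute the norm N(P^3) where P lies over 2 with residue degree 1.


N(P^a) = p^(a*f)
= 2^(3*1)
= 2^3
= 8

8


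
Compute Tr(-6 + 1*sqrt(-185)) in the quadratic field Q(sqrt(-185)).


Tr(a + b*sqrt(d)) = (a + b*sqrt(d)) + (a - b*sqrt(d)) = 2a
= 2 * (-6)
= -12

-12


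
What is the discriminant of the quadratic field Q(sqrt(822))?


For K = Q(sqrt(d)) with d squarefree: disc(K) = d if d = 1 mod 4, and disc(K) = 4d if d = 2 or 3 mod 4.
Here d = 822, and d mod 4 = 2.
d = 2 mod 4, not 1 (O_K = Z[sqrt(d)]), so disc(K) = 4d = 4 * (822) = 3288

3288


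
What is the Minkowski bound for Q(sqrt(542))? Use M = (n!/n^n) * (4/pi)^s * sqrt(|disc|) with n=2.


d = 542, d mod 4 = 2, so disc(K) = 4d = 2168; |disc(K)| = 2168
Real quadratic field, so n = 2, s = r2 = 0, r1 = 2
M = (n!/n^n) * (4/pi)^s * sqrt(|disc(K)|) = (2!/2^2) * (4/pi)^0 * sqrt(2168)
= 0.5 * 1.000000 * 46.561787
= 23.2809

23.2809


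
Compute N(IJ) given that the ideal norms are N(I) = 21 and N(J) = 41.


N(IJ) = N(I) * N(J)
= 21 * 41
= 861

861


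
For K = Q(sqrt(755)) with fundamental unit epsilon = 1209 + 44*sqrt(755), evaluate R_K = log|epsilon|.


epsilon = 1209 + 44*sqrt(755)
= 2417.9996
R = ln(2417.9996)
= 7.7907

7.7907


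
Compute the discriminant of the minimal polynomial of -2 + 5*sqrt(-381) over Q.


The element -2 + 5*sqrt(-381) has minimal polynomial:
x^2 + 4*x + 9529
Discriminant = (4)^2 - 4*(9529)
= 16 - 38116
= -38100

-38100


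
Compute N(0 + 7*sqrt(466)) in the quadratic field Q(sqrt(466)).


N(a + b*sqrt(d)) = a^2 - d*b^2
= (0)^2 - (466)*(7)^2
= 0 - 22834
= -22834

-22834


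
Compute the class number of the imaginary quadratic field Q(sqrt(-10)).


K = Q(sqrt(-10)). d mod 4 = 2, so D = disc(K) = 4d = -40
h(K) equals the number of primitive reduced positive-definite forms (a, b, c) = a*x^2 + b*x*y + c*y^2 with b^2 - 4ac = D,
where reduced means |b| <= a <= c, with b >= 0 whenever |b| = a or a = c, and primitive means gcd(a, b, c) = 1.
Reduced forces 3a^2 <= |D| = 40, so 1 <= a <= 3; b must have the parity of D, and c = (b^2 - D)/(4a) must be an integer >= a.
Enumerate a = 1..3, b in [-a, a]:
  a=1: (1, 0, 10)  [1]
  a=2: (2, 0, 5)  [1]
  a=3: none
Total reduced forms: 1 + 1 = 2
h = 2

2


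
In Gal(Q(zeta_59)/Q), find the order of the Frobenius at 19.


The Frobenius at p in Gal(Q(zeta_n)/Q) = (Z/nZ)* is the class of p, so its order is ord_59(19), the smallest k >= 1 with 19^k = 1 mod 59.
n = 59 = 59, phi(59) = 58; the order divides phi(n).
Divisors of 58: 1, 2, 29, 58
Repeated squaring mod 59: 19^1 = 19, 19^2 = 7, 19^4 = 49, 19^8 = 41, 19^16 = 29, 19^32 = 15
Test divisors in increasing order:
  k=1: 19^1 = 19 mod 59
  k=2: 19^2 = 7 mod 59
  k=29: 19^29 = 29 * 41 * 49 * 19 = 1 mod 59  <- first divisor giving 1
Order = 29

29


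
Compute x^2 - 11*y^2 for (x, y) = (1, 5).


x^2 - d*y^2
= 1^2 - 11*5^2
= 1 - 275
= -274

-274


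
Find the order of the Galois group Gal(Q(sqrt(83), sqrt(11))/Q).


The 2 square roots of distinct primes are multiplicatively independent over Q,
so [K:Q] = 2^2 and Gal(K/Q) is isomorphic to (Z/2Z)^2.
|Gal| = 2^2 = 4

4


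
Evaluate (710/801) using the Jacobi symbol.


Compute (710/801) via quadratic reciprocity:
  pull out 2: (2/801) = +1  (since 801 mod 8 = 1)
  reciprocity: (355/801) -> +(801/355)
  reduce: (91/355)
  reciprocity: (91/355) -> -(355/91)
  reduce: (82/91)
  pull out 2: (2/91) = -1  (since 91 mod 8 = 3)
  reciprocity: (41/91) -> +(91/41)
  reduce: (9/41)
  reciprocity: (9/41) -> +(41/9)
  reduce: (5/9)
  reciprocity: (5/9) -> +(9/5)
  reduce: (4/5)
  pull out 2: (2/5) = -1  (since 5 mod 8 = 5)
  pull out 2: (2/5) = -1  (since 5 mod 8 = 5)
  (1/5) = 1
Product of signs = 1

1


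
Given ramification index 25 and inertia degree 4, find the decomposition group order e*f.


|D_P| = e * f
= 25 * 4
= 100

100


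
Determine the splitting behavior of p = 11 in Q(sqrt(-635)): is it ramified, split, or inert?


K = Q(sqrt(-635)). Since d mod 4 = 1, disc(K) = -635.
Check p | disc: -635 mod 11 = 3.
p does not divide disc. Compute Legendre symbol (d/p):
3^((11-1)/2) mod 11 = 1
(d/p) = 1, so p splits: (p) = P*P' with e=1, f=1, g=2.
Therefore p is split.

split


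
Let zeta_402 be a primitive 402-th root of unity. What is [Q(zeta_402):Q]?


The degree equals Euler's totient phi(402).
402 = 2 * 3 * 67
phi(402) = 132

132


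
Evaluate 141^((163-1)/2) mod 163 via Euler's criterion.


p = 163 is prime and the exponent is (p-1)/2 = 81, so by Euler's criterion 141^81 = (141/163) = +1 or -1 mod 163.
Compute by square-and-multiply:
  81 = 64 + 16 + 1 (binary 1010001)
  Repeated squaring mod 163: 141^1 = 141, 141^2 = 158, 141^4 = 25, 141^8 = 136, 141^16 = 77, 141^32 = 61, 141^64 = 135
  141^81 = 141^64 * 141^16 * 141^1 = 135 * 77 * 141 mod 163
    135 * 77 = 10395 = 126 mod 163
    126 * 141 = 17766 = 162 mod 163
  141^81 = 162 mod 163
Result 162 = p - 1 = -1 mod 163: 141 is a quadratic non-residue mod 163. As a residue in [0, p-1] the value is 162.
141^81 mod 163 = 162

162


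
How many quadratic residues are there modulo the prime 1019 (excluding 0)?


For prime p, the number of non-zero quadratic residues is (p-1)/2.
= (1019-1)/2
= 509

509


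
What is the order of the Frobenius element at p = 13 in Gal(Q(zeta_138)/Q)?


The Frobenius at p in Gal(Q(zeta_n)/Q) = (Z/nZ)* is the class of p, so its order is ord_138(13), the smallest k >= 1 with 13^k = 1 mod 138.
n = 138 = 2 * 3 * 23, phi(138) = 44; the order divides phi(n).
Divisors of 44: 1, 2, 4, 11, 22, 44
Repeated squaring mod 138: 13^1 = 13, 13^2 = 31, 13^4 = 133, 13^8 = 25, 13^16 = 73, 13^32 = 85
Test divisors in increasing order:
  k=1: 13^1 = 13 mod 138
  k=2: 13^2 = 31 mod 138
  k=4: 13^4 = 133 mod 138
  k=11: 13^11 = 25 * 31 * 13 = 1 mod 138  <- first divisor giving 1
Order = 11

11


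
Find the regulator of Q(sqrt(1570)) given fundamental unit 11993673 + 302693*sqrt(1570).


epsilon = 11993673 + 302693*sqrt(1570)
= 2.3987e+07
R = ln(2.3987e+07)
= 16.9930

16.9930


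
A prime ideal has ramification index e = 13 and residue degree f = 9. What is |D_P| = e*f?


|D_P| = e * f
= 13 * 9
= 117

117


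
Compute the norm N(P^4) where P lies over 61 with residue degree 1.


N(P^a) = p^(a*f)
= 61^(4*1)
= 61^4
= 13845841

13845841


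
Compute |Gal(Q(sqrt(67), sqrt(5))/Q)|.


The 2 square roots of distinct primes are multiplicatively independent over Q,
so [K:Q] = 2^2 and Gal(K/Q) is isomorphic to (Z/2Z)^2.
|Gal| = 2^2 = 4

4


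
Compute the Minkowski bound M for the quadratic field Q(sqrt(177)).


d = 177, d mod 4 = 1, so disc(K) = d = 177; |disc(K)| = 177
Real quadratic field, so n = 2, s = r2 = 0, r1 = 2
M = (n!/n^n) * (4/pi)^s * sqrt(|disc(K)|) = (2!/2^2) * (4/pi)^0 * sqrt(177)
= 0.5 * 1.000000 * 13.304135
= 6.6521

6.6521


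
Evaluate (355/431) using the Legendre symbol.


p = 431 is prime, so compute (355/431) with the reciprocity algorithm (Jacobi-symbol steps: pull out 2s via (2/n), flip via reciprocity, reduce):
  reciprocity: (355/431) -> -(431/355)
  reduce: (76/355)
  pull out 2: (2/355) = -1  (since 355 mod 8 = 3)
  pull out 2: (2/355) = -1  (since 355 mod 8 = 3)
  reciprocity: (19/355) -> -(355/19)
  reduce: (13/19)
  reciprocity: (13/19) -> +(19/13)
  reduce: (6/13)
  pull out 2: (2/13) = -1  (since 13 mod 8 = 5)
  reciprocity: (3/13) -> +(13/3)
  reduce: (1/3)
  (1/3) = 1
Product of signs = -1
(355/431) = -1

-1


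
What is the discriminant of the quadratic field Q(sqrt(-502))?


For K = Q(sqrt(d)) with d squarefree: disc(K) = d if d = 1 mod 4, and disc(K) = 4d if d = 2 or 3 mod 4.
Here d = -502, and d mod 4 = 2.
d = 2 mod 4, not 1 (O_K = Z[sqrt(d)]), so disc(K) = 4d = 4 * (-502) = -2008

-2008


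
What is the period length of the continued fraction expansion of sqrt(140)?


Run the CF algorithm for sqrt(140).
a_0 = floor(sqrt(140)) = 11; set m_0=0, q_0=1.
Recurrence: m' = q*a - m,  q' = (d - m'^2)/q,  a' = floor((a_0 + m')/q').
  step 1: m=11, q=19, a=1
  step 2: m=8, q=4, a=4
  step 3: m=8, q=19, a=1
  step 4: m=11, q=1, a=22
a_4 = 2*a_0 = 22, so the period closes here.
sqrt(140) = [11; 1, 4, 1, 22]
Period length = 4

4


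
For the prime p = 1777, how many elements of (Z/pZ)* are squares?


For prime p, the number of non-zero quadratic residues is (p-1)/2.
= (1777-1)/2
= 888

888


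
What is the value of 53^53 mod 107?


p = 107 is prime and the exponent is (p-1)/2 = 53, so by Euler's criterion 53^53 = (53/107) = +1 or -1 mod 107.
Compute by square-and-multiply:
  53 = 32 + 16 + 4 + 1 (binary 110101)
  Repeated squaring mod 107: 53^1 = 53, 53^2 = 27, 53^4 = 87, 53^8 = 79, 53^16 = 35, 53^32 = 48
  53^53 = 53^32 * 53^16 * 53^4 * 53^1 = 48 * 35 * 87 * 53 mod 107
    48 * 35 = 1680 = 75 mod 107
    75 * 87 = 6525 = 105 mod 107
    105 * 53 = 5565 = 1 mod 107
  53^53 = 1 mod 107
Result 1: 53 is a quadratic residue mod 107.
53^53 mod 107 = 1

1


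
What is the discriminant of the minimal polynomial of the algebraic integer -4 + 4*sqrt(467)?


The element -4 + 4*sqrt(467) has minimal polynomial:
x^2 + 8*x - 7456
Discriminant = (8)^2 - 4*(-7456)
= 64 + 29824
= 29888

29888


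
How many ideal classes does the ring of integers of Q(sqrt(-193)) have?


K = Q(sqrt(-193)). d mod 4 = 3, so D = disc(K) = 4d = -772
h(K) equals the number of primitive reduced positive-definite forms (a, b, c) = a*x^2 + b*x*y + c*y^2 with b^2 - 4ac = D,
where reduced means |b| <= a <= c, with b >= 0 whenever |b| = a or a = c, and primitive means gcd(a, b, c) = 1.
Reduced forces 3a^2 <= |D| = 772, so 1 <= a <= 16; b must have the parity of D, and c = (b^2 - D)/(4a) must be an integer >= a.
Enumerate a = 1..16, b in [-a, a]:
  a=1: (1, 0, 193)  [1]
  a=2: (2, 2, 97)  [1]
  a=3..10: none
  a=11: (11, -8, 19), (11, 8, 19)  [2]
  a=12..16: none
Total reduced forms: 1 + 1 + 2 = 4
h = 4

4


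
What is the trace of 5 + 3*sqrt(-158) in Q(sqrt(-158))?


Tr(a + b*sqrt(d)) = (a + b*sqrt(d)) + (a - b*sqrt(d)) = 2a
= 2 * (5)
= 10

10


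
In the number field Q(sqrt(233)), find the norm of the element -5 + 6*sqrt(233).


N(a + b*sqrt(d)) = a^2 - d*b^2
= (-5)^2 - (233)*(6)^2
= 25 - 8388
= -8363

-8363


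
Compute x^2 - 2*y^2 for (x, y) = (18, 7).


x^2 - d*y^2
= 18^2 - 2*7^2
= 324 - 98
= 226

226


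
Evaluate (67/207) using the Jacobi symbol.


Compute (67/207) via quadratic reciprocity:
  reciprocity: (67/207) -> -(207/67)
  reduce: (6/67)
  pull out 2: (2/67) = -1  (since 67 mod 8 = 3)
  reciprocity: (3/67) -> -(67/3)
  reduce: (1/3)
  (1/3) = 1
Product of signs = -1

-1


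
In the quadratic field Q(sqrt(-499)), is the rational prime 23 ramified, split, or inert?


K = Q(sqrt(-499)). Since d mod 4 = 1, disc(K) = -499.
Check p | disc: -499 mod 23 = 7.
p does not divide disc. Compute Legendre symbol (d/p):
7^((23-1)/2) mod 23 = -1
(d/p) = -1, so p is inert: (p) stays prime with e=1, f=2, g=1.
Therefore p is inert.

inert


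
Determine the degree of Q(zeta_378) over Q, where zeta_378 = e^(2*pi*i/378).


The degree equals Euler's totient phi(378).
378 = 2 * 3^3 * 7
phi(378) = 108

108


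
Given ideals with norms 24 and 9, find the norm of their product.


N(IJ) = N(I) * N(J)
= 24 * 9
= 216

216


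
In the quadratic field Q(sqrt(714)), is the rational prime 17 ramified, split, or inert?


K = Q(sqrt(714)). Since d mod 4 = 2, disc(K) = 2856.
Check p | disc: 2856 mod 17 = 0.
p divides disc, so p ramifies: (p) = P^2 with e=2, f=1, g=1.
Therefore p is ramified.

ramified


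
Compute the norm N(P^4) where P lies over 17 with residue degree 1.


N(P^a) = p^(a*f)
= 17^(4*1)
= 17^4
= 83521

83521


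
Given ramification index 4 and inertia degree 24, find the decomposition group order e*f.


|D_P| = e * f
= 4 * 24
= 96

96


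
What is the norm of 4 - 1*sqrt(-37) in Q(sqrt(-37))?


N(a + b*sqrt(d)) = a^2 - d*b^2
= (4)^2 - (-37)*(-1)^2
= 16 + 37
= 53

53


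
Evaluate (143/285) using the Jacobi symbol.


Compute (143/285) via quadratic reciprocity:
  reciprocity: (143/285) -> +(285/143)
  reduce: (142/143)
  pull out 2: (2/143) = +1  (since 143 mod 8 = 7)
  reciprocity: (71/143) -> -(143/71)
  reduce: (1/71)
  (1/71) = 1
Product of signs = -1

-1


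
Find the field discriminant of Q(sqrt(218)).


For K = Q(sqrt(d)) with d squarefree: disc(K) = d if d = 1 mod 4, and disc(K) = 4d if d = 2 or 3 mod 4.
Here d = 218, and d mod 4 = 2.
d = 2 mod 4, not 1 (O_K = Z[sqrt(d)]), so disc(K) = 4d = 4 * (218) = 872

872


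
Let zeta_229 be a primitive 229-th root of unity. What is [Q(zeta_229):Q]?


The degree equals Euler's totient phi(229).
229 = 229
phi(229) = 228

228


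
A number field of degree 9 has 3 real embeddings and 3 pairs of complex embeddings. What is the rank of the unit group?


By Dirichlet's unit theorem:
rank = r1 + r2 - 1
= 3 + 3 - 1
= 5

5


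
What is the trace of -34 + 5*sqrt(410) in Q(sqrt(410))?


Tr(a + b*sqrt(d)) = (a + b*sqrt(d)) + (a - b*sqrt(d)) = 2a
= 2 * (-34)
= -68

-68


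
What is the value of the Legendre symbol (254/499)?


p = 499 is prime, so compute (254/499) with the reciprocity algorithm (Jacobi-symbol steps: pull out 2s via (2/n), flip via reciprocity, reduce):
  pull out 2: (2/499) = -1  (since 499 mod 8 = 3)
  reciprocity: (127/499) -> -(499/127)
  reduce: (118/127)
  pull out 2: (2/127) = +1  (since 127 mod 8 = 7)
  reciprocity: (59/127) -> -(127/59)
  reduce: (9/59)
  reciprocity: (9/59) -> +(59/9)
  reduce: (5/9)
  reciprocity: (5/9) -> +(9/5)
  reduce: (4/5)
  pull out 2: (2/5) = -1  (since 5 mod 8 = 5)
  pull out 2: (2/5) = -1  (since 5 mod 8 = 5)
  (1/5) = 1
Product of signs = -1
(254/499) = -1

-1


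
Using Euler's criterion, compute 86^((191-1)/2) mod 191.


p = 191 is prime and the exponent is (p-1)/2 = 95, so by Euler's criterion 86^95 = (86/191) = +1 or -1 mod 191.
Compute by square-and-multiply:
  95 = 64 + 16 + 8 + 4 + 2 + 1 (binary 1011111)
  Repeated squaring mod 191: 86^1 = 86, 86^2 = 138, 86^4 = 135, 86^8 = 80, 86^16 = 97, 86^32 = 50, 86^64 = 17
  86^95 = 86^64 * 86^16 * 86^8 * 86^4 * 86^2 * 86^1 = 17 * 97 * 80 * 135 * 138 * 86 mod 191
    17 * 97 = 1649 = 121 mod 191
    121 * 80 = 9680 = 130 mod 191
    130 * 135 = 17550 = 169 mod 191
    169 * 138 = 23322 = 20 mod 191
    20 * 86 = 1720 = 1 mod 191
  86^95 = 1 mod 191
Result 1: 86 is a quadratic residue mod 191.
86^95 mod 191 = 1

1


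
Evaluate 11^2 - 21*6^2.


x^2 - d*y^2
= 11^2 - 21*6^2
= 121 - 756
= -635

-635


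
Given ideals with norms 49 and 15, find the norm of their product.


N(IJ) = N(I) * N(J)
= 49 * 15
= 735

735


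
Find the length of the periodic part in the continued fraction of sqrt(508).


Run the CF algorithm for sqrt(508).
a_0 = floor(sqrt(508)) = 22; set m_0=0, q_0=1.
Recurrence: m' = q*a - m,  q' = (d - m'^2)/q,  a' = floor((a_0 + m')/q').
  step 1: m=22, q=24, a=1
  step 2: m=2, q=21, a=1
  step 3: m=19, q=7, a=5
  step 4: m=16, q=36, a=1
  step 5: m=20, q=3, a=14
  step 6: m=22, q=8, a=5
  step 7: m=18, q=23, a=1
  step 8: m=5, q=21, a=1
  step 9: m=16, q=12, a=3
  step 10: m=20, q=9, a=4
  step 11: m=16, q=28, a=1
  step 12: m=12, q=13, a=2
  step 13: m=14, q=24, a=1
  step 14: m=10, q=17, a=1
  step 15: m=7, q=27, a=1
  step 16: m=20, q=4, a=10
  step 17: m=20, q=27, a=1
  step 18: m=7, q=17, a=1
  step 19: m=10, q=24, a=1
  step 20: m=14, q=13, a=2
  step 21: m=12, q=28, a=1
  step 22: m=16, q=9, a=4
  step 23: m=20, q=12, a=3
  step 24: m=16, q=21, a=1
  step 25: m=5, q=23, a=1
  step 26: m=18, q=8, a=5
  step 27: m=22, q=3, a=14
  step 28: m=20, q=36, a=1
  step 29: m=16, q=7, a=5
  step 30: m=19, q=21, a=1
  step 31: m=2, q=24, a=1
  step 32: m=22, q=1, a=44
a_32 = 2*a_0 = 44, so the period closes here.
sqrt(508) = [22; 1, 1, 5, 1, 14, 5, 1, 1, 3, 4, 1, 2, 1, 1, 1, 10, 1, 1, 1, 2, 1, 4, 3, 1, 1, 5, 14, 1, 5, 1, 1, 44]
Period length = 32

32


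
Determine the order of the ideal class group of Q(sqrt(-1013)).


K = Q(sqrt(-1013)). d mod 4 = 3, so D = disc(K) = 4d = -4052
h(K) equals the number of primitive reduced positive-definite forms (a, b, c) = a*x^2 + b*x*y + c*y^2 with b^2 - 4ac = D,
where reduced means |b| <= a <= c, with b >= 0 whenever |b| = a or a = c, and primitive means gcd(a, b, c) = 1.
Reduced forces 3a^2 <= |D| = 4052, so 1 <= a <= 36; b must have the parity of D, and c = (b^2 - D)/(4a) must be an integer >= a.
Enumerate a = 1..36, b in [-a, a]:
  a=1: (1, 0, 1013)  [1]
  a=2: (2, 2, 507)  [1]
  a=3: (3, -2, 338), (3, 2, 338)  [2]
  a=4..5: none
  a=6: (6, -2, 169), (6, 2, 169)  [2]
  a=7: (7, -6, 146), (7, 6, 146)  [2]
  a=8: none
  a=9: (9, -4, 113), (9, 4, 113)  [2]
  a=10..12: none
  a=13: (13, -2, 78), (13, 2, 78)  [2]
  a=14: (14, -6, 73), (14, 6, 73)  [2]
  a=15..17: none
  a=18: (18, -14, 59), (18, 14, 59)  [2]
  a=19..20: none
  a=21: (21, -20, 53), (21, -8, 49), (21, 8, 49), (21, 20, 53)  [4]
  a=22..25: none
  a=26: (26, -2, 39), (26, 2, 39)  [2]
  a=27: (27, -22, 42), (27, 22, 42)  [2]
  a=28..30: none
  a=31: (31, -28, 39), (31, 28, 39)  [2]
  a=32..36: none
Total reduced forms: 1 + 1 + 2 + 2 + 2 + 2 + 2 + 2 + 2 + 4 + 2 + 2 + 2 = 26
h = 26

26


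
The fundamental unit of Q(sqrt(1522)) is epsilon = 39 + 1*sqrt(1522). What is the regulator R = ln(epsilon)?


epsilon = 39 + 1*sqrt(1522)
= 78.0128
R = ln(78.0128)
= 4.3569

4.3569


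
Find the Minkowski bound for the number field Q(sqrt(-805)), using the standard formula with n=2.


d = -805, d mod 4 = 3, so disc(K) = 4d = -3220; |disc(K)| = 3220
Imaginary quadratic field, so n = 2, s = r2 = 1, r1 = 0
M = (n!/n^n) * (4/pi)^s * sqrt(|disc(K)|) = (2!/2^2) * (4/pi)^1 * sqrt(3220)
= 0.5 * 1.273240 * 56.745044
= 36.1250

36.1250


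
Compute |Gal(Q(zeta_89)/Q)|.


|Gal(Q(zeta_89)/Q)| = phi(89)
= 88

88


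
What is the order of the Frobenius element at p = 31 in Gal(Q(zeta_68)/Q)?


The Frobenius at p in Gal(Q(zeta_n)/Q) = (Z/nZ)* is the class of p, so its order is ord_68(31), the smallest k >= 1 with 31^k = 1 mod 68.
n = 68 = 2^2 * 17, phi(68) = 32; the order divides phi(n).
Divisors of 32: 1, 2, 4, 8, 16, 32
Repeated squaring mod 68: 31^1 = 31, 31^2 = 9, 31^4 = 13, 31^8 = 33, 31^16 = 1, 31^32 = 1
Test divisors in increasing order:
  k=1: 31^1 = 31 mod 68
  k=2: 31^2 = 9 mod 68
  k=4: 31^4 = 13 mod 68
  k=8: 31^8 = 33 mod 68
  k=16: 31^16 = 1 mod 68  <- first divisor giving 1
Order = 16

16


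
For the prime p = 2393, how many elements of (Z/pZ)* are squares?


For prime p, the number of non-zero quadratic residues is (p-1)/2.
= (2393-1)/2
= 1196

1196


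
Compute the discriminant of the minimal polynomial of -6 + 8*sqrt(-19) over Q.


The element -6 + 8*sqrt(-19) has minimal polynomial:
x^2 + 12*x + 1252
Discriminant = (12)^2 - 4*(1252)
= 144 - 5008
= -4864

-4864


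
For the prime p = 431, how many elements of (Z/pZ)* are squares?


For prime p, the number of non-zero quadratic residues is (p-1)/2.
= (431-1)/2
= 215

215


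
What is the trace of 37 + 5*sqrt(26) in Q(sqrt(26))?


Tr(a + b*sqrt(d)) = (a + b*sqrt(d)) + (a - b*sqrt(d)) = 2a
= 2 * (37)
= 74

74


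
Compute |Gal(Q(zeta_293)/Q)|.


|Gal(Q(zeta_293)/Q)| = phi(293)
= 292

292


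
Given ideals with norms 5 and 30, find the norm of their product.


N(IJ) = N(I) * N(J)
= 5 * 30
= 150

150


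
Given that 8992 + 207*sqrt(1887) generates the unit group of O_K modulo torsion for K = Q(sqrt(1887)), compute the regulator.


epsilon = 8992 + 207*sqrt(1887)
= 17983.9999
R = ln(17983.9999)
= 9.7972

9.7972


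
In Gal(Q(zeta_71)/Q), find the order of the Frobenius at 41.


The Frobenius at p in Gal(Q(zeta_n)/Q) = (Z/nZ)* is the class of p, so its order is ord_71(41), the smallest k >= 1 with 41^k = 1 mod 71.
n = 71 = 71, phi(71) = 70; the order divides phi(n).
Divisors of 70: 1, 2, 5, 7, 10, 14, 35, 70
Repeated squaring mod 71: 41^1 = 41, 41^2 = 48, 41^4 = 32, 41^8 = 30, 41^16 = 48, 41^32 = 32, 41^64 = 30
Test divisors in increasing order:
  k=1: 41^1 = 41 mod 71
  k=2: 41^2 = 48 mod 71
  k=5: 41^5 = 32 * 41 = 34 mod 71
  k=7: 41^7 = 32 * 48 * 41 = 70 mod 71
  k=10: 41^10 = 30 * 48 = 20 mod 71
  k=14: 41^14 = 30 * 32 * 48 = 1 mod 71  <- first divisor giving 1
Order = 14

14


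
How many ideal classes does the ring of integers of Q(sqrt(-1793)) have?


K = Q(sqrt(-1793)). d mod 4 = 3, so D = disc(K) = 4d = -7172
h(K) equals the number of primitive reduced positive-definite forms (a, b, c) = a*x^2 + b*x*y + c*y^2 with b^2 - 4ac = D,
where reduced means |b| <= a <= c, with b >= 0 whenever |b| = a or a = c, and primitive means gcd(a, b, c) = 1.
Reduced forces 3a^2 <= |D| = 7172, so 1 <= a <= 48; b must have the parity of D, and c = (b^2 - D)/(4a) must be an integer >= a.
Enumerate a = 1..48, b in [-a, a]:
  a=1: (1, 0, 1793)  [1]
  a=2: (2, 2, 897)  [1]
  a=3: (3, -2, 598), (3, 2, 598)  [2]
  a=4..5: none
  a=6: (6, -2, 299), (6, 2, 299)  [2]
  a=7..8: none
  a=9: (9, -8, 201), (9, 8, 201)  [2]
  a=10: none
  a=11: (11, 0, 163)  [1]
  a=12: none
  a=13: (13, -2, 138), (13, 2, 138)  [2]
  a=14..16: none
  a=17: (17, -6, 106), (17, 6, 106)  [2]
  a=18: (18, -10, 101), (18, 10, 101)  [2]
  a=19..21: none
  a=22: (22, 22, 87)  [1]
  a=23: (23, -2, 78), (23, 2, 78)  [2]
  a=24..25: none
  a=26: (26, -2, 69), (26, 2, 69)  [2]
  a=27: (27, -8, 67), (27, 8, 67)  [2]
  a=28: none
  a=29: (29, -22, 66), (29, 22, 66)  [2]
  a=30: none
  a=31: (31, -12, 59), (31, 12, 59)  [2]
  a=32: none
  a=33: (33, -22, 58), (33, 22, 58)  [2]
  a=34: (34, -6, 53), (34, 6, 53)  [2]
  a=35..38: none
  a=39: (39, -28, 51), (39, -2, 46), (39, 2, 46), (39, 28, 51)  [4]
  a=40..42: none
  a=43: (43, -40, 51), (43, 40, 51)  [2]
  a=44..48: none
Total reduced forms: 1 + 1 + 2 + 2 + 2 + 1 + 2 + 2 + 2 + 1 + 2 + 2 + 2 + 2 + 2 + 2 + 2 + 4 + 2 = 36
h = 36

36


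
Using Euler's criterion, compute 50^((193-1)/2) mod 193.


p = 193 is prime and the exponent is (p-1)/2 = 96, so by Euler's criterion 50^96 = (50/193) = +1 or -1 mod 193.
Compute by square-and-multiply:
  96 = 64 + 32 (binary 1100000)
  Repeated squaring mod 193: 50^1 = 50, 50^2 = 184, 50^4 = 81, 50^8 = 192, 50^16 = 1, 50^32 = 1, 50^64 = 1
  50^96 = 50^64 * 50^32 = 1 * 1 mod 193
    1 * 1 = 1 = 1 mod 193
  50^96 = 1 mod 193
Result 1: 50 is a quadratic residue mod 193.
50^96 mod 193 = 1

1


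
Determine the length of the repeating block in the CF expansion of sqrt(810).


Run the CF algorithm for sqrt(810).
a_0 = floor(sqrt(810)) = 28; set m_0=0, q_0=1.
Recurrence: m' = q*a - m,  q' = (d - m'^2)/q,  a' = floor((a_0 + m')/q').
  step 1: m=28, q=26, a=2
  step 2: m=24, q=9, a=5
  step 3: m=21, q=41, a=1
  step 4: m=20, q=10, a=4
  step 5: m=20, q=41, a=1
  step 6: m=21, q=9, a=5
  step 7: m=24, q=26, a=2
  step 8: m=28, q=1, a=56
a_8 = 2*a_0 = 56, so the period closes here.
sqrt(810) = [28; 2, 5, 1, 4, 1, 5, 2, 56]
Period length = 8

8


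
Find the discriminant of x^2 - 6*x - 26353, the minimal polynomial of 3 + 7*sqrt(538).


The element 3 + 7*sqrt(538) has minimal polynomial:
x^2 - 6*x - 26353
Discriminant = (-6)^2 - 4*(-26353)
= 36 + 105412
= 105448

105448


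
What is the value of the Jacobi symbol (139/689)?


Compute (139/689) via quadratic reciprocity:
  reciprocity: (139/689) -> +(689/139)
  reduce: (133/139)
  reciprocity: (133/139) -> +(139/133)
  reduce: (6/133)
  pull out 2: (2/133) = -1  (since 133 mod 8 = 5)
  reciprocity: (3/133) -> +(133/3)
  reduce: (1/3)
  (1/3) = 1
Product of signs = -1

-1


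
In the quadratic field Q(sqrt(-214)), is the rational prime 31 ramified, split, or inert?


K = Q(sqrt(-214)). Since d mod 4 = 2, disc(K) = -856.
Check p | disc: -856 mod 31 = 12.
p does not divide disc. Compute Legendre symbol (d/p):
3^((31-1)/2) mod 31 = -1
(d/p) = -1, so p is inert: (p) stays prime with e=1, f=2, g=1.
Therefore p is inert.

inert


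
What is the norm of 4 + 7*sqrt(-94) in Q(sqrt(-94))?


N(a + b*sqrt(d)) = a^2 - d*b^2
= (4)^2 - (-94)*(7)^2
= 16 + 4606
= 4622

4622


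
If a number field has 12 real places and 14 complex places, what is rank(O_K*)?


By Dirichlet's unit theorem:
rank = r1 + r2 - 1
= 12 + 14 - 1
= 25

25


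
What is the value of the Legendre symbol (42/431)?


p = 431 is prime, so compute (42/431) with the reciprocity algorithm (Jacobi-symbol steps: pull out 2s via (2/n), flip via reciprocity, reduce):
  pull out 2: (2/431) = +1  (since 431 mod 8 = 7)
  reciprocity: (21/431) -> +(431/21)
  reduce: (11/21)
  reciprocity: (11/21) -> +(21/11)
  reduce: (10/11)
  pull out 2: (2/11) = -1  (since 11 mod 8 = 3)
  reciprocity: (5/11) -> +(11/5)
  reduce: (1/5)
  (1/5) = 1
Product of signs = -1
(42/431) = -1

-1


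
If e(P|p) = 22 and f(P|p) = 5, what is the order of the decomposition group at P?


|D_P| = e * f
= 22 * 5
= 110

110


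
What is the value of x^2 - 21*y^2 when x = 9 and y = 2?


x^2 - d*y^2
= 9^2 - 21*2^2
= 81 - 84
= -3

-3


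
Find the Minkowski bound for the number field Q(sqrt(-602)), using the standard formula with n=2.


d = -602, d mod 4 = 2, so disc(K) = 4d = -2408; |disc(K)| = 2408
Imaginary quadratic field, so n = 2, s = r2 = 1, r1 = 0
M = (n!/n^n) * (4/pi)^s * sqrt(|disc(K)|) = (2!/2^2) * (4/pi)^1 * sqrt(2408)
= 0.5 * 1.273240 * 49.071377
= 31.2398

31.2398


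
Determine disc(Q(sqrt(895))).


For K = Q(sqrt(d)) with d squarefree: disc(K) = d if d = 1 mod 4, and disc(K) = 4d if d = 2 or 3 mod 4.
Here d = 895, and d mod 4 = 3.
d = 3 mod 4, not 1 (O_K = Z[sqrt(d)]), so disc(K) = 4d = 4 * (895) = 3580

3580


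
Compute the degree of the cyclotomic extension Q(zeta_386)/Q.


The degree equals Euler's totient phi(386).
386 = 2 * 193
phi(386) = 192

192


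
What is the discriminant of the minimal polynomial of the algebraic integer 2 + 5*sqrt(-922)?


The element 2 + 5*sqrt(-922) has minimal polynomial:
x^2 - 4*x + 23054
Discriminant = (-4)^2 - 4*(23054)
= 16 - 92216
= -92200

-92200


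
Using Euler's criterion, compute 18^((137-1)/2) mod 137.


p = 137 is prime and the exponent is (p-1)/2 = 68, so by Euler's criterion 18^68 = (18/137) = +1 or -1 mod 137.
Compute by square-and-multiply:
  68 = 64 + 4 (binary 1000100)
  Repeated squaring mod 137: 18^1 = 18, 18^2 = 50, 18^4 = 34, 18^8 = 60, 18^16 = 38, 18^32 = 74, 18^64 = 133
  18^68 = 18^64 * 18^4 = 133 * 34 mod 137
    133 * 34 = 4522 = 1 mod 137
  18^68 = 1 mod 137
Result 1: 18 is a quadratic residue mod 137.
18^68 mod 137 = 1

1


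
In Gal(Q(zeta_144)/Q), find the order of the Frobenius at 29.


The Frobenius at p in Gal(Q(zeta_n)/Q) = (Z/nZ)* is the class of p, so its order is ord_144(29), the smallest k >= 1 with 29^k = 1 mod 144.
n = 144 = 2^4 * 3^2, phi(144) = 48; the order divides phi(n).
Divisors of 48: 1, 2, 3, 4, 6, 8, 12, 16, 24, 48
Repeated squaring mod 144: 29^1 = 29, 29^2 = 121, 29^4 = 97, 29^8 = 49, 29^16 = 97, 29^32 = 49
Test divisors in increasing order:
  k=1: 29^1 = 29 mod 144
  k=2: 29^2 = 121 mod 144
  k=3: 29^3 = 121 * 29 = 53 mod 144
  k=4: 29^4 = 97 mod 144
  k=6: 29^6 = 97 * 121 = 73 mod 144
  k=8: 29^8 = 49 mod 144
  k=12: 29^12 = 49 * 97 = 1 mod 144  <- first divisor giving 1
Order = 12

12


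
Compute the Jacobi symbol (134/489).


Compute (134/489) via quadratic reciprocity:
  pull out 2: (2/489) = +1  (since 489 mod 8 = 1)
  reciprocity: (67/489) -> +(489/67)
  reduce: (20/67)
  pull out 2: (2/67) = -1  (since 67 mod 8 = 3)
  pull out 2: (2/67) = -1  (since 67 mod 8 = 3)
  reciprocity: (5/67) -> +(67/5)
  reduce: (2/5)
  pull out 2: (2/5) = -1  (since 5 mod 8 = 5)
  (1/5) = 1
Product of signs = -1

-1


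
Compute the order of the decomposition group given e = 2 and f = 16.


|D_P| = e * f
= 2 * 16
= 32

32


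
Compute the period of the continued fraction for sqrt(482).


Run the CF algorithm for sqrt(482).
a_0 = floor(sqrt(482)) = 21; set m_0=0, q_0=1.
Recurrence: m' = q*a - m,  q' = (d - m'^2)/q,  a' = floor((a_0 + m')/q').
  step 1: m=21, q=41, a=1
  step 2: m=20, q=2, a=20
  step 3: m=20, q=41, a=1
  step 4: m=21, q=1, a=42
a_4 = 2*a_0 = 42, so the period closes here.
sqrt(482) = [21; 1, 20, 1, 42]
Period length = 4

4


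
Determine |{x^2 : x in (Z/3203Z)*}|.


For prime p, the number of non-zero quadratic residues is (p-1)/2.
= (3203-1)/2
= 1601

1601


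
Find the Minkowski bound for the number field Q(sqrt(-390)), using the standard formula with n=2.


d = -390, d mod 4 = 2, so disc(K) = 4d = -1560; |disc(K)| = 1560
Imaginary quadratic field, so n = 2, s = r2 = 1, r1 = 0
M = (n!/n^n) * (4/pi)^s * sqrt(|disc(K)|) = (2!/2^2) * (4/pi)^1 * sqrt(1560)
= 0.5 * 1.273240 * 39.496835
= 25.1445

25.1445


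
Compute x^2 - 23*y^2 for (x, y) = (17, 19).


x^2 - d*y^2
= 17^2 - 23*19^2
= 289 - 8303
= -8014

-8014


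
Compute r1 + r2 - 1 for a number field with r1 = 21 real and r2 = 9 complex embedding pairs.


By Dirichlet's unit theorem:
rank = r1 + r2 - 1
= 21 + 9 - 1
= 29

29


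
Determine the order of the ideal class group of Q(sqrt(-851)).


K = Q(sqrt(-851)). d mod 4 = 1, so D = disc(K) = d = -851
h(K) equals the number of primitive reduced positive-definite forms (a, b, c) = a*x^2 + b*x*y + c*y^2 with b^2 - 4ac = D,
where reduced means |b| <= a <= c, with b >= 0 whenever |b| = a or a = c, and primitive means gcd(a, b, c) = 1.
Reduced forces 3a^2 <= |D| = 851, so 1 <= a <= 16; b must have the parity of D, and c = (b^2 - D)/(4a) must be an integer >= a.
Enumerate a = 1..16, b in [-a, a]:
  a=1: (1, 1, 213)  [1]
  a=2: none
  a=3: (3, -1, 71), (3, 1, 71)  [2]
  a=4: none
  a=5: (5, -3, 43), (5, 3, 43)  [2]
  a=6..8: none
  a=9: (9, -7, 25), (9, 7, 25)  [2]
  a=10..14: none
  a=15: (15, -13, 17), (15, 7, 15), (15, 13, 17)  [3]
  a=16: none
Total reduced forms: 1 + 2 + 2 + 2 + 3 = 10
h = 10

10


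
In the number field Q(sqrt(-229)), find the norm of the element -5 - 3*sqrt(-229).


N(a + b*sqrt(d)) = a^2 - d*b^2
= (-5)^2 - (-229)*(-3)^2
= 25 + 2061
= 2086

2086


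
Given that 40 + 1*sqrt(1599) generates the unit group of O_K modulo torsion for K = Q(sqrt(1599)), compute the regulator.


epsilon = 40 + 1*sqrt(1599)
= 79.9875
R = ln(79.9875)
= 4.3819

4.3819


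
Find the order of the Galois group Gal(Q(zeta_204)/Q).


|Gal(Q(zeta_204)/Q)| = phi(204)
= 64

64


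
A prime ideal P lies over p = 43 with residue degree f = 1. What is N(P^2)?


N(P^a) = p^(a*f)
= 43^(2*1)
= 43^2
= 1849

1849


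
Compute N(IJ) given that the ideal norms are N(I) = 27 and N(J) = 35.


N(IJ) = N(I) * N(J)
= 27 * 35
= 945

945


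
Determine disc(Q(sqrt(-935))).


For K = Q(sqrt(d)) with d squarefree: disc(K) = d if d = 1 mod 4, and disc(K) = 4d if d = 2 or 3 mod 4.
Here d = -935, and d mod 4 = 1.
d = 1 mod 4 (O_K = Z[(1+sqrt(d))/2]), so disc(K) = d = -935

-935
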